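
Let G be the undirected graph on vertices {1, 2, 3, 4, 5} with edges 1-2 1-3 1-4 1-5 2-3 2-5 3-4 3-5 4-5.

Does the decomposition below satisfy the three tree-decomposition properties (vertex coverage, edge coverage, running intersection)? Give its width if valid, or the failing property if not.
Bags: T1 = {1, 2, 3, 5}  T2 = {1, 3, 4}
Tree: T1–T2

A tree decomposition must satisfy three properties: every vertex lies in some bag; for every edge, both endpoints lie together in some bag; and for every vertex, the bags containing it form a connected subtree. Here edge (5,4) lies in no bag, so the decomposition is invalid.

No — edge (5,4) lies in no bag.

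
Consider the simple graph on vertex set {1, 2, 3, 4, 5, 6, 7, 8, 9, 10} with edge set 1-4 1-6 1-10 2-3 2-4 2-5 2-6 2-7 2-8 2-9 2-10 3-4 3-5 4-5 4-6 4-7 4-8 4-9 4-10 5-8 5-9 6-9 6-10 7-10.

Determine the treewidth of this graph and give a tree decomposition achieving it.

Treewidth 3.
One such decomposition:
Bags: B1 = {2, 4, 5, 9}  B2 = {2, 4, 6, 9}  B3 = {2, 4, 5, 8}  B4 = {2, 3, 4, 5}  B5 = {2, 4, 6, 10}  B6 = {2, 4, 7, 10}  B7 = {1, 4, 6, 10}
Tree: B1–B2, B1–B3, B1–B4, B2–B5, B5–B6, B5–B7

Each bag holds 4 vertices, so the decomposition has width 3, which upper-bounds the treewidth. On the other hand G contains the 4-clique {1, 4, 6, 10}. A clique must lie in a single bag of any decomposition, so no decomposition can have width below 3. Therefore the treewidth is 3.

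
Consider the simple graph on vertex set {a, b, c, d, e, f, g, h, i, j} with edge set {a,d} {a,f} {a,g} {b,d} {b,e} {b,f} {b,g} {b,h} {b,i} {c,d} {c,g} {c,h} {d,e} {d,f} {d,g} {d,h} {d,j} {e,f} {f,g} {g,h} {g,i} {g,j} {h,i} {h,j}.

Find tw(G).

A width-3 tree decomposition is:
Bags: B1 = {d, g, h, j}  B2 = {b, d, g, h}  B3 = {b, d, f, g}  B4 = {b, d, e, f}  B5 = {b, g, h, i}  B6 = {c, d, g, h}  B7 = {a, d, f, g}
Tree: B1–B2, B2–B3, B3–B4, B2–B5, B1–B6, B3–B7
The largest bag has 4 vertices, giving width 3; this decomposition certifies tw(G) ≤ 3. For the lower bound, the 4 vertices {a, d, f, g} are pairwise adjacent, and any tree decomposition puts a clique entirely inside one bag — forcing width ≥ 3. Therefore the treewidth is 3.

3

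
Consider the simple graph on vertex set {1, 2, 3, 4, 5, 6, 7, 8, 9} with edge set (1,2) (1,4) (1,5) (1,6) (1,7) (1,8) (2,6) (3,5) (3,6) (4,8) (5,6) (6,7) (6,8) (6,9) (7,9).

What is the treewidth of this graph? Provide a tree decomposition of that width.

Treewidth 2.
One optimal decomposition is:
Bags: B1 = {1, 5, 6}  B2 = {1, 6, 8}  B3 = {1, 2, 6}  B4 = {1, 4, 8}  B5 = {3, 5, 6}  B6 = {1, 6, 7}  B7 = {6, 7, 9}
Tree: B1–B2, B2–B3, B2–B4, B1–B5, B2–B6, B6–B7

Every bag has size at most 3, so the width is 3 − 1 = 2 and tw(G) ≤ 2. On the other hand G contains the 3-clique {1, 4, 8}. A clique must lie in a single bag of any decomposition, so no decomposition can have width below 2. Combining the bounds, tw(G) = 2.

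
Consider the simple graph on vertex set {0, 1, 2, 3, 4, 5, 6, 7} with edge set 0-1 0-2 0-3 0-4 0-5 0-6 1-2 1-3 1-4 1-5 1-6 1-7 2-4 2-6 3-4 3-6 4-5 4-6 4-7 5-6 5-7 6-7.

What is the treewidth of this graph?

A width-4 tree decomposition is:
Bags: B1 = {0, 1, 3, 4, 6}  B2 = {0, 1, 4, 5, 6}  B3 = {0, 1, 2, 4, 6}  B4 = {1, 4, 5, 6, 7}
Tree: B1–B2, B1–B3, B2–B4
Each bag holds 5 vertices, so the decomposition has width 4, which upper-bounds the treewidth. For the lower bound, the 5 vertices {0, 1, 2, 4, 6} are pairwise adjacent, and any tree decomposition puts a clique entirely inside one bag — forcing width ≥ 4. The upper and lower bounds meet at 4, so that is the treewidth.

4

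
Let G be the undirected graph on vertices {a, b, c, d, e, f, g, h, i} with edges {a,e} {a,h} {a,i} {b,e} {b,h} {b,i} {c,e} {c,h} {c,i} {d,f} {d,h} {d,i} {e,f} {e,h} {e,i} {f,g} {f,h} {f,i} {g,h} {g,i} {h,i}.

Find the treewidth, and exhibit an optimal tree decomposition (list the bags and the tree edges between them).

Treewidth 3.
Bags: B1 = {a, e, h, i}  B2 = {b, e, h, i}  B3 = {e, f, h, i}  B4 = {c, e, h, i}  B5 = {d, f, h, i}  B6 = {f, g, h, i}
Tree: B1–B2, B2–B3, B1–B4, B3–B5, B3–B6

Each bag holds 4 vertices, so the decomposition has width 3, which upper-bounds the treewidth. For the lower bound, the 4 vertices {d, f, h, i} are pairwise adjacent, and any tree decomposition puts a clique entirely inside one bag — forcing width ≥ 3. Hence tw(G) = 3 exactly.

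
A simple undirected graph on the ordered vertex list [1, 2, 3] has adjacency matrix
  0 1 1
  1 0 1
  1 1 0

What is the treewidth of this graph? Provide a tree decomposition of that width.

With just one bag of size 3, the width is 3 − 1 = 2, so tw(G) ≤ 2. Conversely, {1, 2, 3} is a clique of size 3, and the vertices of any clique must share a bag in every tree decomposition; so some bag has ≥ 3 vertices and tw(G) ≥ 2. Therefore the treewidth is 2.

Treewidth 2.
Bags: B1 = {1, 2, 3}
Tree: (single bag)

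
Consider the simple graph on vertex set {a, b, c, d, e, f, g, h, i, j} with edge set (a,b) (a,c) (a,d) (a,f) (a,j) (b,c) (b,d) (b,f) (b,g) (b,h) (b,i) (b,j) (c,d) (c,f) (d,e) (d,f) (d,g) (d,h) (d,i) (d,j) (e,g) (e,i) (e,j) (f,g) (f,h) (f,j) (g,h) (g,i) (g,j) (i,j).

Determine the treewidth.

A width-4 tree decomposition is:
Bags: B1 = {b, d, g, i, j}  B2 = {b, d, f, g, j}  B3 = {b, d, f, g, h}  B4 = {d, e, g, i, j}  B5 = {a, b, d, f, j}  B6 = {a, b, c, d, f}
Tree: B1–B2, B2–B3, B1–B4, B2–B5, B5–B6
The largest bag has 5 vertices, giving width 4; this decomposition certifies tw(G) ≤ 4. On the other hand G contains the 5-clique {d, e, g, i, j}. A clique must lie in a single bag of any decomposition, so no decomposition can have width below 4. The upper and lower bounds meet at 4, so that is the treewidth.

4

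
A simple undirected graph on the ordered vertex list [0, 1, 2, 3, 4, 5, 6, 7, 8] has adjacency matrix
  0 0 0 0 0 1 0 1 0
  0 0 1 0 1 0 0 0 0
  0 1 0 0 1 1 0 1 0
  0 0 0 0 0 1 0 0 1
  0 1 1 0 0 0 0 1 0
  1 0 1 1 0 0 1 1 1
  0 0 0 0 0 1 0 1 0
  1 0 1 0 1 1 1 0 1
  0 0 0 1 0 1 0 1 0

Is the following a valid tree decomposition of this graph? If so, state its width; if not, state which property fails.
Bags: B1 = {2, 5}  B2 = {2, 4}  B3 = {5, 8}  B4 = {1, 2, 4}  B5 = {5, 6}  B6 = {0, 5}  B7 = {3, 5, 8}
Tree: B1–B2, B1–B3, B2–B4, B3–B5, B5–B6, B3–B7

No — vertex 7 appears in no bag.

A tree decomposition must satisfy three properties: every vertex lies in some bag; for every edge, both endpoints lie together in some bag; and for every vertex, the bags containing it form a connected subtree. Here vertex 7 appears in no bag, so the decomposition is invalid.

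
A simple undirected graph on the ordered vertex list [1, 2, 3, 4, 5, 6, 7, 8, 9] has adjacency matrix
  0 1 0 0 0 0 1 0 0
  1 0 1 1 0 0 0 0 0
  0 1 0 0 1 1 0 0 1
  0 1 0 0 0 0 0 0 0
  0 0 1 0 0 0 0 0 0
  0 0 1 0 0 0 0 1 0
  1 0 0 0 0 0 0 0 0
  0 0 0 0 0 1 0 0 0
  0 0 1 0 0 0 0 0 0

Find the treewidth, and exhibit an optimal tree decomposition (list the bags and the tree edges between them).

The largest bag has 2 vertices, giving width 1; this decomposition certifies tw(G) ≤ 1. Any graph with an edge has treewidth ≥ 1, and G has the edge 6–3. Hence tw(G) = 1 exactly.

Treewidth 1.
One such decomposition:
Bags: B1 = {3, 6}  B2 = {2, 3}  B3 = {1, 2}  B4 = {3, 5}  B5 = {1, 7}  B6 = {2, 4}  B7 = {6, 8}  B8 = {3, 9}
Tree: B1–B2, B2–B3, B1–B4, B3–B5, B3–B6, B1–B7, B2–B8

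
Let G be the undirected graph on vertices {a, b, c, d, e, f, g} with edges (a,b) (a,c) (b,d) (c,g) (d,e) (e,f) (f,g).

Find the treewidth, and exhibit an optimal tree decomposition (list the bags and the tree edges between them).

Treewidth 2.
One optimal decomposition is:
Bags: B1 = {e, f, g}  B2 = {c, e, g}  B3 = {a, c, e}  B4 = {a, b, e}  B5 = {b, d, e}
Tree: B1–B2, B2–B3, B3–B4, B4–B5

Every bag has size at most 3, so the width is 3 − 1 = 2 and tw(G) ≤ 2. Since e–f–g–c–a–b–d–e is a cycle in G, G is not acyclic. Forests are exactly the graphs of treewidth ≤ 1, so tw(G) ≥ 2. Combining the bounds, tw(G) = 2.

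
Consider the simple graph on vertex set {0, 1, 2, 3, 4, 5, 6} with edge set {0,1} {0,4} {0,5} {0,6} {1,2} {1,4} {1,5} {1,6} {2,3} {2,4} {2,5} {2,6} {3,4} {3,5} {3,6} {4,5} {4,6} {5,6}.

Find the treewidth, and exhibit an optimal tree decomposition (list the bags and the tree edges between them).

Treewidth 4.
One optimal decomposition is:
Bags: B1 = {1, 2, 4, 5, 6}  B2 = {0, 1, 4, 5, 6}  B3 = {2, 3, 4, 5, 6}
Tree: B1–B2, B1–B3

The largest bag has 5 vertices, giving width 4; this decomposition certifies tw(G) ≤ 4. For the lower bound, the 5 vertices {0, 1, 4, 5, 6} are pairwise adjacent, and any tree decomposition puts a clique entirely inside one bag — forcing width ≥ 4. Hence tw(G) = 4 exactly.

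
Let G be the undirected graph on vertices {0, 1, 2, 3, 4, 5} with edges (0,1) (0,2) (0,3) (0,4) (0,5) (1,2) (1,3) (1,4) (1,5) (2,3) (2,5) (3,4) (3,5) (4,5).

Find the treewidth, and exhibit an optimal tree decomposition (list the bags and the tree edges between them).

Treewidth 4.
Bags: B1 = {0, 1, 3, 4, 5}  B2 = {0, 1, 2, 3, 5}
Tree: B1–B2

Each bag holds 5 vertices, so the decomposition has width 4, which upper-bounds the treewidth. For the lower bound, the 5 vertices {0, 1, 2, 3, 5} are pairwise adjacent, and any tree decomposition puts a clique entirely inside one bag — forcing width ≥ 4. Combining the bounds, tw(G) = 4.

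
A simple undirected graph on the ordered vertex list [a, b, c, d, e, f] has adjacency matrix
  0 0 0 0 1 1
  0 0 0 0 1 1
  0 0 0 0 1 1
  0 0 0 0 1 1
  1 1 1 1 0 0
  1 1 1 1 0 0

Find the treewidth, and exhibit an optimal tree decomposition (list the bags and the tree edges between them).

Treewidth 2.
One such decomposition:
Bags: B1 = {a, e, f}  B2 = {d, e, f}  B3 = {b, e, f}  B4 = {c, e, f}
Tree: B1–B2, B2–B3, B3–B4

Every bag has size at most 3, so the width is 3 − 1 = 2 and tw(G) ≤ 2. Since a–e–d–f–a is a cycle in G, G is not acyclic. Forests are exactly the graphs of treewidth ≤ 1, so tw(G) ≥ 2. Combining the bounds, tw(G) = 2.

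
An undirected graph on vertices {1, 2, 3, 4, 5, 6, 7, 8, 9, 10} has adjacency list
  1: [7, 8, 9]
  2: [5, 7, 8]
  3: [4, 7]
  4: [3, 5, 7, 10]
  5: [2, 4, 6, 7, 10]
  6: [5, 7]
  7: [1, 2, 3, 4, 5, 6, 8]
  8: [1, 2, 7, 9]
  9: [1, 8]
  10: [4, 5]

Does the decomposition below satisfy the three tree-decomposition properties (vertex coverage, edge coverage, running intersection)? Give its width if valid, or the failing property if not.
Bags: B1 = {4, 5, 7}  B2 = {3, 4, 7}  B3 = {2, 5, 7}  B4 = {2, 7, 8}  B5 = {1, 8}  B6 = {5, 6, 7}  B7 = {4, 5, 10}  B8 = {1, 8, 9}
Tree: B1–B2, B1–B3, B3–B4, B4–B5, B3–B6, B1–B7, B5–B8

A tree decomposition must satisfy three properties: every vertex lies in some bag; for every edge, both endpoints lie together in some bag; and for every vertex, the bags containing it form a connected subtree. Here edge (7,1) lies in no bag, so the decomposition is invalid.

No — edge (7,1) lies in no bag.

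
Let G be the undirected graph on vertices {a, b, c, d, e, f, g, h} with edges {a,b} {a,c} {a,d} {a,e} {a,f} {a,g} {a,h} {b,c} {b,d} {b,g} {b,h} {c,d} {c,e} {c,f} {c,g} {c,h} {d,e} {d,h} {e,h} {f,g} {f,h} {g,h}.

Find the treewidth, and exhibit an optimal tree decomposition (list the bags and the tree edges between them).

The largest bag has 5 vertices, giving width 4; this decomposition certifies tw(G) ≤ 4. On the other hand G contains the 5-clique {a, c, d, e, h}. A clique must lie in a single bag of any decomposition, so no decomposition can have width below 4. Hence tw(G) = 4 exactly.

Treewidth 4.
One optimal decomposition is:
Bags: B1 = {a, b, c, g, h}  B2 = {a, c, f, g, h}  B3 = {a, b, c, d, h}  B4 = {a, c, d, e, h}
Tree: B1–B2, B1–B3, B3–B4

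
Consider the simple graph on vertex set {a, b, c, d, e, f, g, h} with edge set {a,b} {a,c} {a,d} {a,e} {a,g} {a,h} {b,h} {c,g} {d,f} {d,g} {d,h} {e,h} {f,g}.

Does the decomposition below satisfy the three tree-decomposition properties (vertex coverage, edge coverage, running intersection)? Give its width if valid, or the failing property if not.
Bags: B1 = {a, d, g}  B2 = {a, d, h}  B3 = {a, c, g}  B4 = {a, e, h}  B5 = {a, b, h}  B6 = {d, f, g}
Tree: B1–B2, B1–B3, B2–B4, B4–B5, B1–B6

Yes; width 2.

Every vertex of G appears in some bag (union = {a, b, c, d, e, f, g, h}); every edge is covered by a bag; and for each vertex v the set of bags containing v is connected in the bag tree. The decomposition is therefore valid. The largest bag has 3 vertices, so the width is 2.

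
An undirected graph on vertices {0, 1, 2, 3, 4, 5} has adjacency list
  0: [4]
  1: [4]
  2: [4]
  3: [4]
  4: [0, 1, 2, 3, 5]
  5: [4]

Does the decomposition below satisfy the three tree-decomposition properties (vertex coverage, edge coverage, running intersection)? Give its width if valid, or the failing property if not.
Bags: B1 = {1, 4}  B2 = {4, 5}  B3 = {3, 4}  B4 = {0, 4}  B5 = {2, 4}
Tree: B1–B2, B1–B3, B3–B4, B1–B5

Checking the three conditions: (i) the bags cover all of {0, 1, 2, 3, 4, 5}; (ii) for each edge, some bag contains both endpoints; (iii) the bags containing any fixed vertex form a subtree. All hold, so the decomposition is valid with width 2 − 1 = 1.

Yes; width 1.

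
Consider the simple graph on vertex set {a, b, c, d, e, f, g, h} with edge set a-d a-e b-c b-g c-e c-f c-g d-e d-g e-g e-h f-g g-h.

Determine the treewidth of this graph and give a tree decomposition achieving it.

Each bag holds 3 vertices, so the decomposition has width 2, which upper-bounds the treewidth. For the lower bound, the 3 vertices {d, e, g} are pairwise adjacent, and any tree decomposition puts a clique entirely inside one bag — forcing width ≥ 2. Hence tw(G) = 2 exactly.

Treewidth 2.
One such decomposition:
Bags: B1 = {c, e, g}  B2 = {d, e, g}  B3 = {e, g, h}  B4 = {b, c, g}  B5 = {a, d, e}  B6 = {c, f, g}
Tree: B1–B2, B2–B3, B1–B4, B2–B5, B4–B6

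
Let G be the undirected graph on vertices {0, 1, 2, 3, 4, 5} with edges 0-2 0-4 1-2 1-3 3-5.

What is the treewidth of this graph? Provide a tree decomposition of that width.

The largest bag has 2 vertices, giving width 1; this decomposition certifies tw(G) ≤ 1. Since G has at least one edge (e.g. 2–0), it is not an edgeless graph, so tw(G) ≥ 1. The upper and lower bounds meet at 1, so that is the treewidth.

Treewidth 1.
One optimal decomposition is:
Bags: B1 = {0, 2}  B2 = {1, 2}  B3 = {0, 4}  B4 = {1, 3}  B5 = {3, 5}
Tree: B1–B2, B1–B3, B2–B4, B4–B5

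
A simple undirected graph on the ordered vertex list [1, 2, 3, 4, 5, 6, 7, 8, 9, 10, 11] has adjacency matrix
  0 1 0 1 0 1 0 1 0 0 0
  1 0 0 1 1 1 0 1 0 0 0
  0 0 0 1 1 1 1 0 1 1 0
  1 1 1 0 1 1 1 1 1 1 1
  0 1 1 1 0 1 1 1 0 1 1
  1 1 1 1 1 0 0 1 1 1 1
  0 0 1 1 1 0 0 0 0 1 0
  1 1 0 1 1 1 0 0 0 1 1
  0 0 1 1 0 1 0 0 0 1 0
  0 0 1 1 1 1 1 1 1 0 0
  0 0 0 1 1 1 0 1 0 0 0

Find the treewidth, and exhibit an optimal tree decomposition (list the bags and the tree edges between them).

Treewidth 4.
Bags: B1 = {2, 4, 5, 6, 8}  B2 = {4, 5, 6, 8, 10}  B3 = {4, 5, 6, 8, 11}  B4 = {3, 4, 5, 6, 10}  B5 = {3, 4, 5, 7, 10}  B6 = {1, 2, 4, 6, 8}  B7 = {3, 4, 6, 9, 10}
Tree: B1–B2, B1–B3, B2–B4, B4–B5, B1–B6, B4–B7

Every bag has size at most 5, so the width is 5 − 1 = 4 and tw(G) ≤ 4. Conversely, {1, 2, 4, 6, 8} is a clique of size 5, and the vertices of any clique must share a bag in every tree decomposition; so some bag has ≥ 5 vertices and tw(G) ≥ 4. Therefore the treewidth is 4.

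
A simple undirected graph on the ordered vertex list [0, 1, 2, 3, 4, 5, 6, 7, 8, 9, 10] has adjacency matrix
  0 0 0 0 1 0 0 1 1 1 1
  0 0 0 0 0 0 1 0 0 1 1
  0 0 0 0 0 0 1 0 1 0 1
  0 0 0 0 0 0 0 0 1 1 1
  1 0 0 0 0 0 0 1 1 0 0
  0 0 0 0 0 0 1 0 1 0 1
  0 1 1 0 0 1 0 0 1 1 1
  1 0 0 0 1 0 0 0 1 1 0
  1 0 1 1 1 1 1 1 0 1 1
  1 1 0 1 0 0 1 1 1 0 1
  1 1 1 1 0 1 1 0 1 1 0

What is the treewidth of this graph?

3

A width-3 tree decomposition is:
Bags: B1 = {6, 8, 9, 10}  B2 = {3, 8, 9, 10}  B3 = {0, 8, 9, 10}  B4 = {0, 7, 8, 9}  B5 = {2, 6, 8, 10}  B6 = {5, 6, 8, 10}  B7 = {0, 4, 7, 8}  B8 = {1, 6, 9, 10}
Tree: B1–B2, B2–B3, B3–B4, B1–B5, B1–B6, B4–B7, B1–B8
The largest bag has 4 vertices, giving width 3; this decomposition certifies tw(G) ≤ 3. For the lower bound, the 4 vertices {0, 8, 9, 10} are pairwise adjacent, and any tree decomposition puts a clique entirely inside one bag — forcing width ≥ 3. The upper and lower bounds meet at 3, so that is the treewidth.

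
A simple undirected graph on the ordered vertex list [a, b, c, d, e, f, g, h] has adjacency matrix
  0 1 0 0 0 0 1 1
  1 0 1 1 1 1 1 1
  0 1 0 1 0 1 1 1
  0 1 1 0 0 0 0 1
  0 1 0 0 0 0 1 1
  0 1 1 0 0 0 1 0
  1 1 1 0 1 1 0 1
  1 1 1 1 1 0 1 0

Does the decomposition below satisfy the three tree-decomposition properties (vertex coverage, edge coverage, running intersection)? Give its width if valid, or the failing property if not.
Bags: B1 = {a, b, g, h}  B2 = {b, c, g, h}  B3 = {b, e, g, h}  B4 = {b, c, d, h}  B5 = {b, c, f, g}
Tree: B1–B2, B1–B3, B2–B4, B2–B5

Every vertex of G appears in some bag (union = {a, b, c, d, e, f, g, h}); every edge is covered by a bag; and for each vertex v the set of bags containing v is connected in the bag tree. The decomposition is therefore valid. The largest bag has 4 vertices, so the width is 3.

Yes; width 3.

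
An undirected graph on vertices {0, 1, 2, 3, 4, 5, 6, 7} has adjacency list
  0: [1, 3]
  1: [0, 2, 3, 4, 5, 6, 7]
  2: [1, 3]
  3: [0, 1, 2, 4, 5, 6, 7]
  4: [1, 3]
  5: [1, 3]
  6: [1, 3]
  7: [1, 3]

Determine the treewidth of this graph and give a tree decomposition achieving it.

The largest bag has 3 vertices, giving width 2; this decomposition certifies tw(G) ≤ 2. Conversely, {0, 1, 3} is a clique of size 3, and the vertices of any clique must share a bag in every tree decomposition; so some bag has ≥ 3 vertices and tw(G) ≥ 2. The upper and lower bounds meet at 2, so that is the treewidth.

Treewidth 2.
One such decomposition:
Bags: B1 = {1, 3, 5}  B2 = {1, 3, 4}  B3 = {0, 1, 3}  B4 = {1, 3, 6}  B5 = {1, 2, 3}  B6 = {1, 3, 7}
Tree: B1–B2, B2–B3, B3–B4, B1–B5, B3–B6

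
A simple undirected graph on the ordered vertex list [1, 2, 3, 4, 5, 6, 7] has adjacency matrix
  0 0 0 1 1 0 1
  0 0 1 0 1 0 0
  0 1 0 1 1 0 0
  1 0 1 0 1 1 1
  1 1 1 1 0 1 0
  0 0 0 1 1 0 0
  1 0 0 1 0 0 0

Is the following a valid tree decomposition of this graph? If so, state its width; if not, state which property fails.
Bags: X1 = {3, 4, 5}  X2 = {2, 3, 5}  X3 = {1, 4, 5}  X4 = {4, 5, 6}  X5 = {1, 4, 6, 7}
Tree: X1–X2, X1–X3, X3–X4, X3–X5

A tree decomposition must satisfy three properties: every vertex lies in some bag; for every edge, both endpoints lie together in some bag; and for every vertex, the bags containing it form a connected subtree. Here bags containing vertex 6 are not connected in the tree, so the decomposition is invalid.

No — bags containing vertex 6 are not connected in the tree.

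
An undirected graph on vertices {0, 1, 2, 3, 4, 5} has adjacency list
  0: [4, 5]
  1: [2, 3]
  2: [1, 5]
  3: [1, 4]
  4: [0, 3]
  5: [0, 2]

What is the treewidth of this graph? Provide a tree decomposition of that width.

Treewidth 2.
One such decomposition:
Bags: B1 = {1, 2, 5}  B2 = {0, 1, 5}  B3 = {0, 1, 4}  B4 = {1, 3, 4}
Tree: B1–B2, B2–B3, B3–B4

Every bag has size at most 3, so the width is 3 − 1 = 2 and tw(G) ≤ 2. For the lower bound, G contains the cycle 1–2–5–0–4–3–1, so G is not a forest; only forests have treewidth ≤ 1, hence tw(G) ≥ 2. Combining the bounds, tw(G) = 2.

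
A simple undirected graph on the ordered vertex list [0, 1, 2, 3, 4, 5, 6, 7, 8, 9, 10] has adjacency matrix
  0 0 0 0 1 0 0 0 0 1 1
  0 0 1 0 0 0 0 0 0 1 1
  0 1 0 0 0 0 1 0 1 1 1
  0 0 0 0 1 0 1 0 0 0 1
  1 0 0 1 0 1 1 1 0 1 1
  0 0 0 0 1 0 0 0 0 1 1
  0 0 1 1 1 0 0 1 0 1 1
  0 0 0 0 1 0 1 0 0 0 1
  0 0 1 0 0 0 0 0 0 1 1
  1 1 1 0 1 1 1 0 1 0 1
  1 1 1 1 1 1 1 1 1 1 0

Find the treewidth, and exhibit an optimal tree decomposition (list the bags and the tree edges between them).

Treewidth 3.
Bags: B1 = {0, 4, 9, 10}  B2 = {4, 6, 9, 10}  B3 = {4, 5, 9, 10}  B4 = {2, 6, 9, 10}  B5 = {4, 6, 7, 10}  B6 = {1, 2, 9, 10}  B7 = {2, 8, 9, 10}  B8 = {3, 4, 6, 10}
Tree: B1–B2, B2–B3, B2–B4, B2–B5, B4–B6, B4–B7, B5–B8

Every bag has size at most 4, so the width is 4 − 1 = 3 and tw(G) ≤ 3. On the other hand G contains the 4-clique {0, 4, 9, 10}. A clique must lie in a single bag of any decomposition, so no decomposition can have width below 3. The upper and lower bounds meet at 3, so that is the treewidth.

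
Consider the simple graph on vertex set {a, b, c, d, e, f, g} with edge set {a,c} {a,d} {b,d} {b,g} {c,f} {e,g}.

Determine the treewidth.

1

A width-1 tree decomposition is:
Bags: B1 = {c, f}  B2 = {a, c}  B3 = {a, d}  B4 = {b, d}  B5 = {b, g}  B6 = {e, g}
Tree: B1–B2, B2–B3, B3–B4, B4–B5, B5–B6
Each bag holds 2 vertices, so the decomposition has width 1, which upper-bounds the treewidth. Any graph with an edge has treewidth ≥ 1, and G has the edge f–c. Hence tw(G) = 1 exactly.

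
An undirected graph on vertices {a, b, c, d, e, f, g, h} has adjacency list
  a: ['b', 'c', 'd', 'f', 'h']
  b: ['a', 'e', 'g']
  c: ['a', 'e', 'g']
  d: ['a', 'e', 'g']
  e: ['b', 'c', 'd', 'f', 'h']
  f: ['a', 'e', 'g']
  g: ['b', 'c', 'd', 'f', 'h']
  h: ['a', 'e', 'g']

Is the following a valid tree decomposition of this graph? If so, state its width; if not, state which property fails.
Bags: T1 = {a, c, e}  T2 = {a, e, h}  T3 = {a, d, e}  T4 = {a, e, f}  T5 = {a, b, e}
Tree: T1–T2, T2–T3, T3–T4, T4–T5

A tree decomposition must satisfy three properties: every vertex lies in some bag; for every edge, both endpoints lie together in some bag; and for every vertex, the bags containing it form a connected subtree. Here vertex g appears in no bag, so the decomposition is invalid.

No — vertex g appears in no bag.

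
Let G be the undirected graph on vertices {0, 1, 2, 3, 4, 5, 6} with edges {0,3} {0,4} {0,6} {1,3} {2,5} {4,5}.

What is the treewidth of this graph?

1

A width-1 tree decomposition is:
Bags: B1 = {0, 6}  B2 = {0, 4}  B3 = {4, 5}  B4 = {2, 5}  B5 = {0, 3}  B6 = {1, 3}
Tree: B1–B2, B2–B3, B3–B4, B1–B5, B5–B6
Every bag has size at most 2, so the width is 2 − 1 = 1 and tw(G) ≤ 1. G has an edge, so its treewidth is at least 1. Combining the bounds, tw(G) = 1.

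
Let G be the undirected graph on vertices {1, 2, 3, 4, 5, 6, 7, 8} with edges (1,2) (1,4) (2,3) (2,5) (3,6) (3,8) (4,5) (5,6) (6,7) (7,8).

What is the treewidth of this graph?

2

A width-2 tree decomposition is:
Bags: B1 = {6, 7, 8}  B2 = {3, 6, 8}  B3 = {3, 5, 6}  B4 = {2, 3, 5}  B5 = {2, 4, 5}  B6 = {1, 2, 4}
Tree: B1–B2, B2–B3, B3–B4, B4–B5, B5–B6
Every bag has size at most 3, so the width is 3 − 1 = 2 and tw(G) ≤ 2. The edges 7–8–3–6–7 form a cycle, so G is not a tree and its treewidth is at least 2. Hence tw(G) = 2 exactly.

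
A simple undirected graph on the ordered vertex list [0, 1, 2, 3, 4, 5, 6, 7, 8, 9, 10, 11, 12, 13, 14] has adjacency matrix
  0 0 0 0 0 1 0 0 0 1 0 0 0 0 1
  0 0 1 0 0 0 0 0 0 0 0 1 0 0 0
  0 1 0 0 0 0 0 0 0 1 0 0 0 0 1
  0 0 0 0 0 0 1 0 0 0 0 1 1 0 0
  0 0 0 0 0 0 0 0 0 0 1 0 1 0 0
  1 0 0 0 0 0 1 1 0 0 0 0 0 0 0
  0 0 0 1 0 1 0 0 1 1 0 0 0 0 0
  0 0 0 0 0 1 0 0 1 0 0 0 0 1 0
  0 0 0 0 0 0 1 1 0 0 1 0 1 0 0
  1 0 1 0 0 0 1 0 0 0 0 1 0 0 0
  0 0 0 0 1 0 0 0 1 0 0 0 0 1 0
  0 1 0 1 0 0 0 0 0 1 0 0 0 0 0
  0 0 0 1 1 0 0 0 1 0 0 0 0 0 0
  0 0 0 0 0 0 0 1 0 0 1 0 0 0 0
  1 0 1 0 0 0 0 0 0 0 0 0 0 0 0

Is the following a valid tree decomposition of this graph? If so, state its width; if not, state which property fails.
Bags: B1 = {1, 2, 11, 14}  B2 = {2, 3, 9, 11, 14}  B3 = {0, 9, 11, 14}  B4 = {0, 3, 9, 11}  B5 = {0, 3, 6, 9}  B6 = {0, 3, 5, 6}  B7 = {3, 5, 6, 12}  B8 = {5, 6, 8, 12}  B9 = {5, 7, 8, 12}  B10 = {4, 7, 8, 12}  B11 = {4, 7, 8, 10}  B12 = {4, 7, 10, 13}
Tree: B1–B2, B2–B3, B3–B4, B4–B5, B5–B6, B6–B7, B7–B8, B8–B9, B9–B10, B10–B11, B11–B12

A tree decomposition must satisfy three properties: every vertex lies in some bag; for every edge, both endpoints lie together in some bag; and for every vertex, the bags containing it form a connected subtree. Here bags containing vertex 3 are not connected in the tree, so the decomposition is invalid.

No — bags containing vertex 3 are not connected in the tree.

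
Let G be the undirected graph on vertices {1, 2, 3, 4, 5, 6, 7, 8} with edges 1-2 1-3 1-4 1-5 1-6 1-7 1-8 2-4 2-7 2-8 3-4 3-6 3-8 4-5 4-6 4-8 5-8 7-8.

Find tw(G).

A width-3 tree decomposition is:
Bags: B1 = {1, 4, 5, 8}  B2 = {1, 3, 4, 8}  B3 = {1, 2, 4, 8}  B4 = {1, 3, 4, 6}  B5 = {1, 2, 7, 8}
Tree: B1–B2, B2–B3, B2–B4, B3–B5
The largest bag has 4 vertices, giving width 3; this decomposition certifies tw(G) ≤ 3. For the lower bound, the 4 vertices {1, 2, 4, 8} are pairwise adjacent, and any tree decomposition puts a clique entirely inside one bag — forcing width ≥ 3. Combining the bounds, tw(G) = 3.

3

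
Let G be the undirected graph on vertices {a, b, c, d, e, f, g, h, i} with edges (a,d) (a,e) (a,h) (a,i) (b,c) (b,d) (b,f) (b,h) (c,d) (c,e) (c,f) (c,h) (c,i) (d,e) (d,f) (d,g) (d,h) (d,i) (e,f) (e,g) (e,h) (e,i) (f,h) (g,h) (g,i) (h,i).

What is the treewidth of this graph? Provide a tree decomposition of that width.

Treewidth 4.
One optimal decomposition is:
Bags: B1 = {d, e, g, h, i}  B2 = {c, d, e, h, i}  B3 = {c, d, e, f, h}  B4 = {a, d, e, h, i}  B5 = {b, c, d, f, h}
Tree: B1–B2, B2–B3, B1–B4, B3–B5

The largest bag has 5 vertices, giving width 4; this decomposition certifies tw(G) ≤ 4. On the other hand G contains the 5-clique {c, d, e, f, h}. A clique must lie in a single bag of any decomposition, so no decomposition can have width below 4. Therefore the treewidth is 4.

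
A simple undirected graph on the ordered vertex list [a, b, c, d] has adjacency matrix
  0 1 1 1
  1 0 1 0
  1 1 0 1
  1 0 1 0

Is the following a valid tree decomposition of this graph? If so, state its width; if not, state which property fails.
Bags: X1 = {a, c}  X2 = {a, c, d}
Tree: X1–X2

No — vertex b appears in no bag.

A tree decomposition must satisfy three properties: every vertex lies in some bag; for every edge, both endpoints lie together in some bag; and for every vertex, the bags containing it form a connected subtree. Here vertex b appears in no bag, so the decomposition is invalid.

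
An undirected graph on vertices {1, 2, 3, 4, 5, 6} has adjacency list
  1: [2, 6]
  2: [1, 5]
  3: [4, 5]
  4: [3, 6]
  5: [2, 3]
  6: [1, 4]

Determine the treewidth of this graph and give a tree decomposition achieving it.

Treewidth 2.
One optimal decomposition is:
Bags: B1 = {1, 4, 6}  B2 = {1, 3, 4}  B3 = {1, 3, 5}  B4 = {1, 2, 5}
Tree: B1–B2, B2–B3, B3–B4

Each bag holds 3 vertices, so the decomposition has width 2, which upper-bounds the treewidth. The edges 1–6–4–3–5–2–1 form a cycle, so G is not a tree and its treewidth is at least 2. Therefore the treewidth is 2.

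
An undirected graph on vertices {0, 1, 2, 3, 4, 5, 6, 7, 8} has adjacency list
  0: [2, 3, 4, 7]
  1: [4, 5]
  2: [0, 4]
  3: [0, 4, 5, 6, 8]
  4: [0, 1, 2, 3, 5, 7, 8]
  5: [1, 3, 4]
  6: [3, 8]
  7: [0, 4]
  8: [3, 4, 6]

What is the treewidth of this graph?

2

A width-2 tree decomposition is:
Bags: B1 = {3, 4, 5}  B2 = {0, 3, 4}  B3 = {1, 4, 5}  B4 = {3, 4, 8}  B5 = {0, 4, 7}  B6 = {0, 2, 4}  B7 = {3, 6, 8}
Tree: B1–B2, B1–B3, B2–B4, B2–B5, B2–B6, B4–B7
The largest bag has 3 vertices, giving width 2; this decomposition certifies tw(G) ≤ 2. Conversely, {0, 2, 4} is a clique of size 3, and the vertices of any clique must share a bag in every tree decomposition; so some bag has ≥ 3 vertices and tw(G) ≥ 2. The upper and lower bounds meet at 2, so that is the treewidth.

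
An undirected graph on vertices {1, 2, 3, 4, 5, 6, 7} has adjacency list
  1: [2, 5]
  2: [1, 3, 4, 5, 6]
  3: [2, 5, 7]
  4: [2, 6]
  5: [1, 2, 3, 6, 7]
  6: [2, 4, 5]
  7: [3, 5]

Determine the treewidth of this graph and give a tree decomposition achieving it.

Every bag has size at most 3, so the width is 3 − 1 = 2 and tw(G) ≤ 2. Conversely, {2, 4, 6} is a clique of size 3, and the vertices of any clique must share a bag in every tree decomposition; so some bag has ≥ 3 vertices and tw(G) ≥ 2. Hence tw(G) = 2 exactly.

Treewidth 2.
One such decomposition:
Bags: B1 = {2, 3, 5}  B2 = {3, 5, 7}  B3 = {2, 5, 6}  B4 = {1, 2, 5}  B5 = {2, 4, 6}
Tree: B1–B2, B1–B3, B3–B4, B3–B5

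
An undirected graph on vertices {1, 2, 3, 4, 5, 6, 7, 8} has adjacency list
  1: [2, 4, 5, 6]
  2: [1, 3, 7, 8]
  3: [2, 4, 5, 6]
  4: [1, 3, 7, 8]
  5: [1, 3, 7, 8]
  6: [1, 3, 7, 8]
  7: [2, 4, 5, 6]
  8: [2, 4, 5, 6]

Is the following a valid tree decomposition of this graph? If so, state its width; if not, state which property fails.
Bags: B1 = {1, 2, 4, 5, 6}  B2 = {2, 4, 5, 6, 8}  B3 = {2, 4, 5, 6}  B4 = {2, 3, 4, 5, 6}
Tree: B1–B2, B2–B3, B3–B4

A tree decomposition must satisfy three properties: every vertex lies in some bag; for every edge, both endpoints lie together in some bag; and for every vertex, the bags containing it form a connected subtree. Here vertex 7 appears in no bag, so the decomposition is invalid.

No — vertex 7 appears in no bag.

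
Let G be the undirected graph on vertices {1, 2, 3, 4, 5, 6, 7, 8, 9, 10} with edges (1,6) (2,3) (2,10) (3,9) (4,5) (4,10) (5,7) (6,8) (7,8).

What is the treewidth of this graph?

1

A width-1 tree decomposition is:
Bags: B1 = {3, 9}  B2 = {2, 3}  B3 = {2, 10}  B4 = {4, 10}  B5 = {4, 5}  B6 = {5, 7}  B7 = {7, 8}  B8 = {6, 8}  B9 = {1, 6}
Tree: B1–B2, B2–B3, B3–B4, B4–B5, B5–B6, B6–B7, B7–B8, B8–B9
Each bag holds 2 vertices, so the decomposition has width 1, which upper-bounds the treewidth. Any graph with an edge has treewidth ≥ 1, and G has the edge 9–3. Therefore the treewidth is 1.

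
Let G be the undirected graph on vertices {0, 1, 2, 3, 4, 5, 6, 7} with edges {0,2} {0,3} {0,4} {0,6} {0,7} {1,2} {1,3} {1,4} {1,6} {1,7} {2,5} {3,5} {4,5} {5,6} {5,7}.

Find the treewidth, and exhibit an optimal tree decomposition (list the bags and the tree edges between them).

Each bag holds 4 vertices, so the decomposition has width 3, which upper-bounds the treewidth. For the lower bound: the 4 vertex sets {3,5}, {0,4}, {1}, {2} are disjoint, each induces a connected subgraph, and every pair is joined by at least one edge of G. Contracting each set to a single vertex therefore yields K_{4} as a minor, and since treewidth is minor-monotone, tw(G) ≥ tw(K_{4}) = 3. Hence tw(G) = 3 exactly.

Treewidth 3.
One optimal decomposition is:
Bags: B1 = {0, 1, 3, 5}  B2 = {0, 1, 4, 5}  B3 = {0, 1, 2, 5}  B4 = {0, 1, 5, 6}  B5 = {0, 1, 5, 7}
Tree: B1–B2, B2–B3, B3–B4, B4–B5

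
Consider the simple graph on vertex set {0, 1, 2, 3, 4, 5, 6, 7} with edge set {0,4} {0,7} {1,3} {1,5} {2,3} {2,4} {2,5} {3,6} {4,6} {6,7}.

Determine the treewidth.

A width-2 tree decomposition is:
Bags: B1 = {0, 6, 7}  B2 = {0, 4, 6}  B3 = {3, 4, 6}  B4 = {2, 3, 4}  B5 = {1, 2, 3}  B6 = {1, 2, 5}
Tree: B1–B2, B2–B3, B3–B4, B4–B5, B5–B6
Every bag has size at most 3, so the width is 3 − 1 = 2 and tw(G) ≤ 2. The edges 7–0–4–6–7 form a cycle, so G is not a tree and its treewidth is at least 2. Combining the bounds, tw(G) = 2.

2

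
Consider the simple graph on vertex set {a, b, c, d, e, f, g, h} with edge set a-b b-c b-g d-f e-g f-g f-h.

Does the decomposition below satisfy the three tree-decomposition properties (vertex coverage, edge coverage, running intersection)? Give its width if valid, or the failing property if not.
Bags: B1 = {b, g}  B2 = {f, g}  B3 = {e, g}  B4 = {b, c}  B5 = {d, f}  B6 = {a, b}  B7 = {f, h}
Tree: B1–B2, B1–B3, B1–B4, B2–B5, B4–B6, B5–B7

Checking the three conditions: (i) the bags cover all of {a, b, c, d, e, f, g, h}; (ii) for each edge, some bag contains both endpoints; (iii) the bags containing any fixed vertex form a subtree. All hold, so the decomposition is valid with width 2 − 1 = 1.

Yes; width 1.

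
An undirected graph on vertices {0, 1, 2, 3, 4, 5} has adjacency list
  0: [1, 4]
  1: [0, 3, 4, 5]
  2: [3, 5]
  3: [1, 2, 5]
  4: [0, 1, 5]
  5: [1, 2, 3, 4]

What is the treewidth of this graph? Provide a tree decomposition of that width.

Treewidth 2.
Bags: B1 = {1, 4, 5}  B2 = {0, 1, 4}  B3 = {1, 3, 5}  B4 = {2, 3, 5}
Tree: B1–B2, B1–B3, B3–B4

Each bag holds 3 vertices, so the decomposition has width 2, which upper-bounds the treewidth. Conversely, {1, 3, 5} is a clique of size 3, and the vertices of any clique must share a bag in every tree decomposition; so some bag has ≥ 3 vertices and tw(G) ≥ 2. Combining the bounds, tw(G) = 2.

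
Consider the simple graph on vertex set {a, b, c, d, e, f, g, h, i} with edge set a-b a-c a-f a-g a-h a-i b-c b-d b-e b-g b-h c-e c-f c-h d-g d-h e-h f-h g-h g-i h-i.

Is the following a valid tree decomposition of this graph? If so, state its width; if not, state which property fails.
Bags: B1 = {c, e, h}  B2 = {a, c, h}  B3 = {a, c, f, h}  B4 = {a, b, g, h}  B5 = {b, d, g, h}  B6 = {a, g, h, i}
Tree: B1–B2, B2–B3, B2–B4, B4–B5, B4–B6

No — edge (e,b) lies in no bag.

A tree decomposition must satisfy three properties: every vertex lies in some bag; for every edge, both endpoints lie together in some bag; and for every vertex, the bags containing it form a connected subtree. Here edge (e,b) lies in no bag, so the decomposition is invalid.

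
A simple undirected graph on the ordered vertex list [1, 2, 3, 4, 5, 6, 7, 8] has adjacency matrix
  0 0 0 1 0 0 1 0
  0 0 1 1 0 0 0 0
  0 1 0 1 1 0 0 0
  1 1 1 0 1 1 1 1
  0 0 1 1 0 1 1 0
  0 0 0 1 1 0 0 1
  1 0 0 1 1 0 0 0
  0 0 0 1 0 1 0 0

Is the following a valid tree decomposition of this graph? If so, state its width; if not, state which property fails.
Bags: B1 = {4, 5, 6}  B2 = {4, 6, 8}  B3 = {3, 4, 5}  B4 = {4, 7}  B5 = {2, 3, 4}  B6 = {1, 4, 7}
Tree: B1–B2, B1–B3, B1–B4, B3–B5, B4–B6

No — edge (5,7) lies in no bag.

A tree decomposition must satisfy three properties: every vertex lies in some bag; for every edge, both endpoints lie together in some bag; and for every vertex, the bags containing it form a connected subtree. Here edge (5,7) lies in no bag, so the decomposition is invalid.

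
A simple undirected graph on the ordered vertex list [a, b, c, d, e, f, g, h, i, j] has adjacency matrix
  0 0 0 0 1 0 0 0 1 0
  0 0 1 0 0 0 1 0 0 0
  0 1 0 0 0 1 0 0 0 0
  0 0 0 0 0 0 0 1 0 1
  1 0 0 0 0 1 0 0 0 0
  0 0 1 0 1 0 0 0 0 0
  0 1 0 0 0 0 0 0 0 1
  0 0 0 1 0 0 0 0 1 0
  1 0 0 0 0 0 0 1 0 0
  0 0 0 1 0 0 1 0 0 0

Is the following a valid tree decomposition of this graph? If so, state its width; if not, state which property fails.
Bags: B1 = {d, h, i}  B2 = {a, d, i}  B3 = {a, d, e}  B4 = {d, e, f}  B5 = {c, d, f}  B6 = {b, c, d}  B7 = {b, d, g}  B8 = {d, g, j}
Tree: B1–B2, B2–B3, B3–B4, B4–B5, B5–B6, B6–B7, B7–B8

Checking the three conditions: (i) the bags cover all of {a, b, c, d, e, f, g, h, i, j}; (ii) for each edge, some bag contains both endpoints; (iii) the bags containing any fixed vertex form a subtree. All hold, so the decomposition is valid with width 3 − 1 = 2.

Yes; width 2.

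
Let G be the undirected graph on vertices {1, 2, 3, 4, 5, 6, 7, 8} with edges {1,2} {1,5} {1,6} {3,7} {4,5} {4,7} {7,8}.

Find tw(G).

1

A width-1 tree decomposition is:
Bags: B1 = {1, 5}  B2 = {4, 5}  B3 = {4, 7}  B4 = {1, 2}  B5 = {7, 8}  B6 = {3, 7}  B7 = {1, 6}
Tree: B1–B2, B2–B3, B1–B4, B3–B5, B5–B6, B1–B7
Each bag holds 2 vertices, so the decomposition has width 1, which upper-bounds the treewidth. Since G has at least one edge (e.g. 5–1), it is not an edgeless graph, so tw(G) ≥ 1. Combining the bounds, tw(G) = 1.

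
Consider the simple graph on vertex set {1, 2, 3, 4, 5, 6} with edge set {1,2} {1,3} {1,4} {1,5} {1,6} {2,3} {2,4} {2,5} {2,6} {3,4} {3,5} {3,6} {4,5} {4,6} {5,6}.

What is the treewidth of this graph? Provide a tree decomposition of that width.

Treewidth 5.
One such decomposition:
Bags: B1 = {1, 2, 3, 4, 5, 6}
Tree: (single bag)

With just one bag of size 6, the width is 6 − 1 = 5, so tw(G) ≤ 5. For the lower bound, the 6 vertices {1, 2, 3, 4, 5, 6} are pairwise adjacent, and any tree decomposition puts a clique entirely inside one bag — forcing width ≥ 5. Therefore the treewidth is 5.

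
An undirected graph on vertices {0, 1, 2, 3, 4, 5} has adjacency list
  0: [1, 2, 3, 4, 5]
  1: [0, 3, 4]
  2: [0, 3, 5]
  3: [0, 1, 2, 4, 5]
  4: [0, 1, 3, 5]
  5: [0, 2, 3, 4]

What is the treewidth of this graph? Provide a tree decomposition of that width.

Every bag has size at most 4, so the width is 4 − 1 = 3 and tw(G) ≤ 3. For the lower bound, the 4 vertices {0, 2, 3, 5} are pairwise adjacent, and any tree decomposition puts a clique entirely inside one bag — forcing width ≥ 3. Hence tw(G) = 3 exactly.

Treewidth 3.
One such decomposition:
Bags: B1 = {0, 3, 4, 5}  B2 = {0, 1, 3, 4}  B3 = {0, 2, 3, 5}
Tree: B1–B2, B1–B3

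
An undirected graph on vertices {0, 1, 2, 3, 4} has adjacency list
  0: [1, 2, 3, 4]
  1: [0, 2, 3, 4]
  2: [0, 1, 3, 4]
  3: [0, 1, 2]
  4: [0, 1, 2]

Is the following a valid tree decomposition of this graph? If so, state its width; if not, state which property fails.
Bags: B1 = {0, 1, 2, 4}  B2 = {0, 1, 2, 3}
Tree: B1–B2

Yes; width 3.

Every vertex of G appears in some bag (union = {0, 1, 2, 3, 4}); every edge is covered by a bag; and for each vertex v the set of bags containing v is connected in the bag tree. The decomposition is therefore valid. The largest bag has 4 vertices, so the width is 3.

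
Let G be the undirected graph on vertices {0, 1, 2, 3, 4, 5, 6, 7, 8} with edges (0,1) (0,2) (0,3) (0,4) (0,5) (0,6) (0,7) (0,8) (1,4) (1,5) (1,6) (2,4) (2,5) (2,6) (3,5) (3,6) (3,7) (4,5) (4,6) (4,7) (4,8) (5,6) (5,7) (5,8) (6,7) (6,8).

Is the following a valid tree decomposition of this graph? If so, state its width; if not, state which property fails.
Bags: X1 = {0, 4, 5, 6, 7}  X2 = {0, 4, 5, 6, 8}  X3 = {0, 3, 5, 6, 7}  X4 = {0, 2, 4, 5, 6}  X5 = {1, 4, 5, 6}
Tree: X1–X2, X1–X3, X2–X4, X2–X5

No — edge (0,1) lies in no bag.

A tree decomposition must satisfy three properties: every vertex lies in some bag; for every edge, both endpoints lie together in some bag; and for every vertex, the bags containing it form a connected subtree. Here edge (0,1) lies in no bag, so the decomposition is invalid.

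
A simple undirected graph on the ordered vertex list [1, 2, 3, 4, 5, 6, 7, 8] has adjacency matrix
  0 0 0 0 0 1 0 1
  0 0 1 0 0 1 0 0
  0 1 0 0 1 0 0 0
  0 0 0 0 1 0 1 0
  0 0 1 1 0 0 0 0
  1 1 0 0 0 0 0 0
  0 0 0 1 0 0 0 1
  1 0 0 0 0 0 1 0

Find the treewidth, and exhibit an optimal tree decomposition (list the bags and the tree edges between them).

Every bag has size at most 3, so the width is 3 − 1 = 2 and tw(G) ≤ 2. Since 1–6–2–3–5–4–7–8–1 is a cycle in G, G is not acyclic. Forests are exactly the graphs of treewidth ≤ 1, so tw(G) ≥ 2. The upper and lower bounds meet at 2, so that is the treewidth.

Treewidth 2.
One such decomposition:
Bags: B1 = {1, 2, 6}  B2 = {1, 2, 3}  B3 = {1, 3, 5}  B4 = {1, 4, 5}  B5 = {1, 4, 7}  B6 = {1, 7, 8}
Tree: B1–B2, B2–B3, B3–B4, B4–B5, B5–B6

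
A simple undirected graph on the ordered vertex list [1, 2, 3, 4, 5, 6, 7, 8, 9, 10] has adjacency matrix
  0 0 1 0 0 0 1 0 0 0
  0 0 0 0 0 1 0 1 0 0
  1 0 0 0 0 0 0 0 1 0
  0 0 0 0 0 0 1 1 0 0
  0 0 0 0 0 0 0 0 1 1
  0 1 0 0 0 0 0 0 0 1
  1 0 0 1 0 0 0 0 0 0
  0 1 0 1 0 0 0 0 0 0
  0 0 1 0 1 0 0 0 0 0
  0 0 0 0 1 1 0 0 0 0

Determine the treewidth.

A width-2 tree decomposition is:
Bags: B1 = {4, 7, 8}  B2 = {1, 7, 8}  B3 = {1, 3, 8}  B4 = {3, 8, 9}  B5 = {5, 8, 9}  B6 = {5, 8, 10}  B7 = {6, 8, 10}  B8 = {2, 6, 8}
Tree: B1–B2, B2–B3, B3–B4, B4–B5, B5–B6, B6–B7, B7–B8
Each bag holds 3 vertices, so the decomposition has width 2, which upper-bounds the treewidth. The edges 8–4–7–1–3–9–5–10–6–2–8 form a cycle, so G is not a tree and its treewidth is at least 2. Combining the bounds, tw(G) = 2.

2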